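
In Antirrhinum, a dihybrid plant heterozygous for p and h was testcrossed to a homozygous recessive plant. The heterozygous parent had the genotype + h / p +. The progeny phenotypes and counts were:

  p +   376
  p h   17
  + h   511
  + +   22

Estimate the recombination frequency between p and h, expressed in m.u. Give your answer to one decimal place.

4.2 m.u.

The recombinant classes are + + and p h: 22 + 17 = 39.
Recombination frequency = 39/926 = 0.0421 ≈ 4.2%, i.e. 4.2 m.u.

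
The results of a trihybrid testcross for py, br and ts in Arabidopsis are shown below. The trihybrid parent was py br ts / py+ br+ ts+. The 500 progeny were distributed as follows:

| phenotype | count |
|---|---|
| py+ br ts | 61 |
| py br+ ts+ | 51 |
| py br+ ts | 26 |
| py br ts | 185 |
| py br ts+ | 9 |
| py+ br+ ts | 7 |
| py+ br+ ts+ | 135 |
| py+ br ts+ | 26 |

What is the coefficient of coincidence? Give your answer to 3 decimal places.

0.919

The two rarest classes, py br ts+ and py+ br+ ts, are the double crossovers. Comparing them with the parentals, only the ts allele has switched, so ts is the middle locus and the order is br – ts – py.
br–ts: (52 + 16)/500 = 0.1360; ts–py: (112 + 16)/500 = 0.2560.
Expected DCO frequency = 0.1360 × 0.2560 ≈ 0.03482; observed = 16/500 ≈ 0.03200.
Coefficient of coincidence = 0.03200/0.03482 ≈ 0.919.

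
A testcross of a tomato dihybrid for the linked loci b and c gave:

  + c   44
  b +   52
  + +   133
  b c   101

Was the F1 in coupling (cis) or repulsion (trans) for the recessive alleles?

The two most frequent classes are + + (133) and b c (101); these are the parental (non-recombinant) types.
So the F1 carried + + on one chromosome and b c on the other — the recessive alleles are on the same chromosome (cis / coupling).

cis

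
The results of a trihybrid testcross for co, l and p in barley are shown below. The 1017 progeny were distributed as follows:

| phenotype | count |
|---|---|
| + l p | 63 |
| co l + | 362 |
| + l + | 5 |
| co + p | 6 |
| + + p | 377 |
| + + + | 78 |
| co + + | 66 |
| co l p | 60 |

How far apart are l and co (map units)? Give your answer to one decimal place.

The two most frequent reciprocal classes, co l + and + + p, are the parental types, so the F1 was co l + / + + p.
The two rarest classes, + l + and co + p, are the double crossovers. Comparing them with the parentals, only the co allele has switched, so co is the middle locus and the order is l – co – p.
Crossovers in the l–co interval produce the single-crossover classes co + + and + l p (66 + 63 = 129) plus the double crossovers (11).
RF(l–co) = (129 + 11) / 1017 = 140/1017 = 0.1377 → 13.8 map units.

13.8 map units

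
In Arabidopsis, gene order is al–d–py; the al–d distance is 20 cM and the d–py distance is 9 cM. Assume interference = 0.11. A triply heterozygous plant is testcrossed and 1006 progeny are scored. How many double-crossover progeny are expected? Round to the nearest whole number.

Map distances give recombination frequencies of 0.200 and 0.090 for the two intervals.
With interference 0.11 (so coincidence = 0.89), expected double-crossover frequency = 0.200 × 0.090 × 0.89 = 0.01602.
Expected number = 0.01602 × 1006 = 16.12 ≈ 16.

16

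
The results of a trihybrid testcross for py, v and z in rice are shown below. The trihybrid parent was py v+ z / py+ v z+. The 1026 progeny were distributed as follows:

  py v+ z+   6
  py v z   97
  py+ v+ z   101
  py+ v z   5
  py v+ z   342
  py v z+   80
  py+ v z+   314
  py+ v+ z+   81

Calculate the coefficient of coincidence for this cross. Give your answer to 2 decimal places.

The two rarest classes, py v+ z+ and py+ v z, are the double crossovers. Comparing them with the parentals, only the z allele has switched, so z is the middle locus and the order is py – z – v.
py–z: (181 + 11)/1026 = 0.1871; z–v: (178 + 11)/1026 = 0.1842.
Expected DCO frequency = 0.1871 × 0.1842 ≈ 0.03446; observed = 11/1026 ≈ 0.01072.
Coefficient of coincidence = 0.01072/0.03446 ≈ 0.31.

0.31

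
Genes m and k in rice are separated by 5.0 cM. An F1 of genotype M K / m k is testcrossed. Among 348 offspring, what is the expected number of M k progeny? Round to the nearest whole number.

A map distance of 5.0 cM corresponds to a recombination frequency of 0.050.
The F1 is M K / m k, so M k is a recombinant gamete class with expected frequency r/2 = 0.050/2 = 0.0250.
Expected number = 0.0250 × 348 = 8.70 ≈ 9.

9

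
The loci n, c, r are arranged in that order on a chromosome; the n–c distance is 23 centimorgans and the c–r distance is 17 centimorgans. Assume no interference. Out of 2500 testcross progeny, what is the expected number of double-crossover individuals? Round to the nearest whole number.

98

Map distances give recombination frequencies of 0.230 and 0.170 for the two intervals.
With no interference, expected double-crossover frequency = 0.230 × 0.170 = 0.03910.
Expected number = 0.03910 × 2500 = 97.75 ≈ 98.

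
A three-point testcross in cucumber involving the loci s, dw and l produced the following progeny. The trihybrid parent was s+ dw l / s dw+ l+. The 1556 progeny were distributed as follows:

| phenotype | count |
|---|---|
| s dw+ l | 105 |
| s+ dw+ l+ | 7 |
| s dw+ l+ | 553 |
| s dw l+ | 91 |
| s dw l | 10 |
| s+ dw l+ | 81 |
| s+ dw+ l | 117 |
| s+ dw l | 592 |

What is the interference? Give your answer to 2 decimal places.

The two rarest classes, s dw l and s+ dw+ l+, are the double crossovers. Comparing them with the parentals, only the s allele has switched, so s is the middle locus and the order is dw – s – l.
dw–s: (208 + 17)/1556 = 0.1446; s–l: (186 + 17)/1556 = 0.1305.
Expected DCO frequency = 0.1446 × 0.1305 ≈ 0.01887; observed = 17/1556 ≈ 0.01093.
Coefficient of coincidence = 0.01093/0.01887 ≈ 0.58; interference = 1 − 0.58 = 0.42.

0.42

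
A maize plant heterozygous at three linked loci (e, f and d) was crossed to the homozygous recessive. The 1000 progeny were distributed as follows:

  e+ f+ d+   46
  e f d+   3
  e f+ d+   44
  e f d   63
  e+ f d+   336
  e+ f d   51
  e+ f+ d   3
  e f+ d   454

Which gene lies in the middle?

e

The two most frequent reciprocal classes, e f+ d and e+ f d+, are the parental types, so the F1 was e f+ d / e+ f d+.
The two rarest classes, e+ f+ d and e f d+, are the double crossovers. Comparing them with the parentals, only the e allele has switched, so e is the middle locus and the order is f – e – d.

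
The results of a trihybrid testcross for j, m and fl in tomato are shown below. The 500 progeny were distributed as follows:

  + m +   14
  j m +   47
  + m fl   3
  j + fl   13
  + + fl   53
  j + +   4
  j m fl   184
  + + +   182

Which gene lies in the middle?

The two most frequent reciprocal classes, j m fl and + + +, are the parental types, so the F1 was j m fl / + + +.
The two rarest classes, + m fl and j + +, are the double crossovers. Comparing them with the parentals, only the j allele has switched, so j is the middle locus and the order is m – j – fl.

j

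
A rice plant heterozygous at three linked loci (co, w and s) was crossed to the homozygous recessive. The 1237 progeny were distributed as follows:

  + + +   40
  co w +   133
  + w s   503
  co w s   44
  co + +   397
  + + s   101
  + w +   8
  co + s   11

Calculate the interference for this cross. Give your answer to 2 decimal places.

0.10

The two most frequent reciprocal classes, + w s and co + +, are the parental types, so the F1 was + w s / co + +.
The two rarest classes, + w + and co + s, are the double crossovers. Comparing them with the parentals, only the s allele has switched, so s is the middle locus and the order is co – s – w.
co–s: (84 + 19)/1237 = 0.0833; s–w: (234 + 19)/1237 = 0.2045.
Expected DCO frequency = 0.0833 × 0.2045 ≈ 0.01703; observed = 19/1237 ≈ 0.01536.
Coefficient of coincidence = 0.01536/0.01703 ≈ 0.90; interference = 1 − 0.90 = 0.10.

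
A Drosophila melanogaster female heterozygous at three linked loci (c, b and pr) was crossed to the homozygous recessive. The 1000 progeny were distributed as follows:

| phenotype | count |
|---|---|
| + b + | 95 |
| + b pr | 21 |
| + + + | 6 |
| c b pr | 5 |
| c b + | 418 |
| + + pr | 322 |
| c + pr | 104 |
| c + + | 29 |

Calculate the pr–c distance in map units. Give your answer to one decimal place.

The two most frequent reciprocal classes, + + pr and c b +, are the parental types, so the F1 was + + pr / c b +.
The two rarest classes, + + + and c b pr, are the double crossovers. Comparing them with the parentals, only the pr allele has switched, so pr is the middle locus and the order is c – pr – b.
Crossovers in the c–pr interval produce the single-crossover classes c + pr and + b + (104 + 95 = 199) plus the double crossovers (11).
RF(c–pr) = (199 + 11) / 1000 = 210/1000 = 0.2100 → 21.0 map units.

21.0 map units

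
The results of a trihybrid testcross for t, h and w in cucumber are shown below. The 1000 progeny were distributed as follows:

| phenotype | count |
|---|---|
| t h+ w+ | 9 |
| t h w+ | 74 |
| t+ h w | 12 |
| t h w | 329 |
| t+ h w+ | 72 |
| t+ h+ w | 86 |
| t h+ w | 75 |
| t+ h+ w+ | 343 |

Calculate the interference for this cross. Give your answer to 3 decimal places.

0.309

The two most frequent reciprocal classes, t h w and t+ h+ w+, are the parental types, so the F1 was t h w / t+ h+ w+.
The two rarest classes, t+ h w and t h+ w+, are the double crossovers. Comparing them with the parentals, only the t allele has switched, so t is the middle locus and the order is w – t – h.
w–t: (160 + 21)/1000 = 0.1810; t–h: (147 + 21)/1000 = 0.1680.
Expected DCO frequency = 0.1810 × 0.1680 ≈ 0.03041; observed = 21/1000 ≈ 0.02100.
Coefficient of coincidence = 0.02100/0.03041 ≈ 0.691; interference = 1 − 0.691 = 0.309.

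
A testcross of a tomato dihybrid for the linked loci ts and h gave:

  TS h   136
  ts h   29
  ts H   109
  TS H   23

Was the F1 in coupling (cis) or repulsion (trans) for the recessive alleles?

trans

The two most frequent classes are TS h (136) and ts H (109); these are the parental (non-recombinant) types.
So the F1 carried TS h on one chromosome and ts H on the other — the recessive alleles are on opposite chromosomes (trans / repulsion).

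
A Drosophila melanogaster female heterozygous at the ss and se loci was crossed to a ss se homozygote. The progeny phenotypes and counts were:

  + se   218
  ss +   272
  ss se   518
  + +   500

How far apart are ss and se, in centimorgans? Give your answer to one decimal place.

32.5 centimorgans

The two most frequent classes, + + (500) and ss se (518), are the parental types, so the F1 was + + / ss se.
The recombinant classes are + se and ss +: 218 + 272 = 490.
Recombination frequency = 490/1508 = 0.3249 ≈ 32.5%, i.e. 32.5 centimorgans.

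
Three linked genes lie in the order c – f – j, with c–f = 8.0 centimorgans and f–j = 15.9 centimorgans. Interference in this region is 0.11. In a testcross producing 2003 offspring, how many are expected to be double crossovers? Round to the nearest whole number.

Map distances give recombination frequencies of 0.080 and 0.159 for the two intervals.
With interference 0.11 (so coincidence = 0.89), expected double-crossover frequency = 0.080 × 0.159 × 0.89 = 0.01132.
Expected number = 0.01132 × 2003 = 22.68 ≈ 23.

23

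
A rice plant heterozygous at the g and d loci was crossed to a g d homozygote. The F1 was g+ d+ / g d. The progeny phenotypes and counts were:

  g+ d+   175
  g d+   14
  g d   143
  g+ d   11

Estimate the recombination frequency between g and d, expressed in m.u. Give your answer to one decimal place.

7.3 m.u.

The recombinant classes are g+ d and g d+: 11 + 14 = 25.
Recombination frequency = 25/343 = 0.0729 ≈ 7.3%, i.e. 7.3 m.u.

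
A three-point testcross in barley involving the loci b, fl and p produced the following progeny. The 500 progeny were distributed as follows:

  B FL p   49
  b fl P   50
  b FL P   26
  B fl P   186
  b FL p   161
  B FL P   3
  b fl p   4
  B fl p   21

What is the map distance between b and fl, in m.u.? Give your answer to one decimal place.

21.2 m.u.

The two most frequent reciprocal classes, B fl P and b FL p, are the parental types, so the F1 was B fl P / b FL p.
The two rarest classes, B FL P and b fl p, are the double crossovers. Comparing them with the parentals, only the fl allele has switched, so fl is the middle locus and the order is b – fl – p.
Crossovers in the b–fl interval produce the single-crossover classes b fl P and B FL p (50 + 49 = 99) plus the double crossovers (7).
RF(b–fl) = (99 + 7) / 500 = 106/500 = 0.2120 → 21.2 m.u.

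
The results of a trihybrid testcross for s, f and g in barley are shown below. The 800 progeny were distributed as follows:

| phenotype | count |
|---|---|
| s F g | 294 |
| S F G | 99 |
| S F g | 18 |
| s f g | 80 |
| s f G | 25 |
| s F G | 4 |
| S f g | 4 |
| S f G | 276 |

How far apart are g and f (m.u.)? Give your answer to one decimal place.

23.4 m.u.

The two most frequent reciprocal classes, s F g and S f G, are the parental types, so the F1 was s F g / S f G.
The two rarest classes, s F G and S f g, are the double crossovers. Comparing them with the parentals, only the g allele has switched, so g is the middle locus and the order is f – g – s.
Crossovers in the f–g interval produce the single-crossover classes s f g and S F G (80 + 99 = 179) plus the double crossovers (8).
RF(f–g) = (179 + 8) / 800 = 187/800 = 0.2338 → 23.4 m.u.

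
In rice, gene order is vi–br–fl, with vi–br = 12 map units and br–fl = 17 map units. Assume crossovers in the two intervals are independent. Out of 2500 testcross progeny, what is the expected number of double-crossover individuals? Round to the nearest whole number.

51

Map distances give recombination frequencies of 0.120 and 0.170 for the two intervals.
With no interference, expected double-crossover frequency = 0.120 × 0.170 = 0.02040.
Expected number = 0.02040 × 2500 = 51.00 ≈ 51.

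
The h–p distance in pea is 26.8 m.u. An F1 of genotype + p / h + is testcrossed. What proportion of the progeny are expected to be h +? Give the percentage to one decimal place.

36.6%

A map distance of 26.8 m.u. corresponds to a recombination frequency of 0.268.
The F1 is + p / h +, so h + is a parental gamete class with expected frequency (1 − r)/2 = 0.732/2 = 0.3660.
That is 0.3660 = 36.6% of the progeny.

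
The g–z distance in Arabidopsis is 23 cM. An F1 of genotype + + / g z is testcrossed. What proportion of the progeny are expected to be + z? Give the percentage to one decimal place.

A map distance of 23 cM corresponds to a recombination frequency of 0.230.
The F1 is + + / g z, so + z is a recombinant gamete class with expected frequency r/2 = 0.230/2 = 0.1150.
That is 0.1150 = 11.5% of the progeny.

11.5%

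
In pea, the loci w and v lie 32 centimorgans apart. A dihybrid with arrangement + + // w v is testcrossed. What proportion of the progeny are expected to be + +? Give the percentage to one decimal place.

A map distance of 32 centimorgans corresponds to a recombination frequency of 0.320.
The F1 is + + / w v, so + + is a parental gamete class with expected frequency (1 − r)/2 = 0.680/2 = 0.3400.
That is 0.3400 = 34.0% of the progeny.

34.0%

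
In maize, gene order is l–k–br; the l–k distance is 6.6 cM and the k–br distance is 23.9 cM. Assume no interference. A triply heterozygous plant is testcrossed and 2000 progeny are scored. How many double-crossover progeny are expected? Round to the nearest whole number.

32

Map distances give recombination frequencies of 0.066 and 0.239 for the two intervals.
With no interference, expected double-crossover frequency = 0.066 × 0.239 = 0.01577.
Expected number = 0.01577 × 2000 = 31.55 ≈ 32.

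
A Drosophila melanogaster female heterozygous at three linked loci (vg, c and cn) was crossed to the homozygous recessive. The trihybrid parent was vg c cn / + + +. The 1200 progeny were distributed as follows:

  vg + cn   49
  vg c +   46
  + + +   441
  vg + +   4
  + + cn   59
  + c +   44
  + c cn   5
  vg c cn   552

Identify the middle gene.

The two rarest classes, + c cn and vg + +, are the double crossovers. Comparing them with the parentals, only the vg allele has switched, so vg is the middle locus and the order is c – vg – cn.

vg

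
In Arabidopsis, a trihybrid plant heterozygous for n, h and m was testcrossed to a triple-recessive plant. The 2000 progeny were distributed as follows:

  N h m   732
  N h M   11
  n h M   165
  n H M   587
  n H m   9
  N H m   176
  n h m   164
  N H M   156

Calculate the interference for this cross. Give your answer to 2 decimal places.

The two most frequent reciprocal classes, N h m and n H M, are the parental types, so the F1 was N h m / n H M.
The two rarest classes, N h M and n H m, are the double crossovers. Comparing them with the parentals, only the m allele has switched, so m is the middle locus and the order is n – m – h.
n–m: (320 + 20)/2000 = 0.1700; m–h: (341 + 20)/2000 = 0.1805.
Expected DCO frequency = 0.1700 × 0.1805 ≈ 0.03069; observed = 20/2000 ≈ 0.01000.
Coefficient of coincidence = 0.01000/0.03069 ≈ 0.33; interference = 1 − 0.33 = 0.67.

0.67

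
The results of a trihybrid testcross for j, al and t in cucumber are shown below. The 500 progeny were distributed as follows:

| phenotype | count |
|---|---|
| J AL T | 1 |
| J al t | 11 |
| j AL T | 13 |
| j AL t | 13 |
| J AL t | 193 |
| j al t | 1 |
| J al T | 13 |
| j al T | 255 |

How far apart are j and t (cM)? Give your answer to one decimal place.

5.6 cM

The two most frequent reciprocal classes, j al T and J AL t, are the parental types, so the F1 was j al T / J AL t.
The two rarest classes, j al t and J AL T, are the double crossovers. Comparing them with the parentals, only the t allele has switched, so t is the middle locus and the order is j – t – al.
Crossovers in the j–t interval produce the single-crossover classes J al T and j AL t (13 + 13 = 26) plus the double crossovers (2).
RF(j–t) = (26 + 2) / 500 = 28/500 = 0.0560 → 5.6 cM.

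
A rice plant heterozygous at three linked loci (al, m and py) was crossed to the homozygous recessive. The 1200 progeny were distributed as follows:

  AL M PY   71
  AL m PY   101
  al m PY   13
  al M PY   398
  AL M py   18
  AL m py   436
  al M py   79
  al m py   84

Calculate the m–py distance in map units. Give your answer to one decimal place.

17.6 map units

The two most frequent reciprocal classes, al M PY and AL m py, are the parental types, so the F1 was al M PY / AL m py.
The two rarest classes, al m PY and AL M py, are the double crossovers. Comparing them with the parentals, only the m allele has switched, so m is the middle locus and the order is py – m – al.
Crossovers in the py–m interval produce the single-crossover classes al M py and AL m PY (79 + 101 = 180) plus the double crossovers (31).
RF(py–m) = (180 + 31) / 1200 = 211/1200 = 0.1758 → 17.6 map units.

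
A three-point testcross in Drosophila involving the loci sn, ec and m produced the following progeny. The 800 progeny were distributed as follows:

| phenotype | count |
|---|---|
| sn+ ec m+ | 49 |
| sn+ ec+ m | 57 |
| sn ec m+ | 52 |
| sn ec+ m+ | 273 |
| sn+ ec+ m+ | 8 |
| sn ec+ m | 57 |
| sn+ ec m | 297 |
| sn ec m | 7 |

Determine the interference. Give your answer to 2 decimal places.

The two most frequent reciprocal classes, sn+ ec m and sn ec+ m+, are the parental types, so the F1 was sn+ ec m / sn ec+ m+.
The two rarest classes, sn ec m and sn+ ec+ m+, are the double crossovers. Comparing them with the parentals, only the sn allele has switched, so sn is the middle locus and the order is ec – sn – m.
ec–sn: (109 + 15)/800 = 0.1550; sn–m: (106 + 15)/800 = 0.1512.
Expected DCO frequency = 0.1550 × 0.1512 ≈ 0.02344; observed = 15/800 ≈ 0.01875.
Coefficient of coincidence = 0.01875/0.02344 ≈ 0.80; interference = 1 − 0.80 = 0.20.

0.20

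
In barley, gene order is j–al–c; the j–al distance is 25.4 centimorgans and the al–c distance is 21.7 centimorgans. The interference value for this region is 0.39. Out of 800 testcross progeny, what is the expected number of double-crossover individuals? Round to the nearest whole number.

27

Map distances give recombination frequencies of 0.254 and 0.217 for the two intervals.
With interference 0.39 (so coincidence = 0.61), expected double-crossover frequency = 0.254 × 0.217 × 0.61 = 0.03362.
Expected number = 0.03362 × 800 = 26.90 ≈ 27.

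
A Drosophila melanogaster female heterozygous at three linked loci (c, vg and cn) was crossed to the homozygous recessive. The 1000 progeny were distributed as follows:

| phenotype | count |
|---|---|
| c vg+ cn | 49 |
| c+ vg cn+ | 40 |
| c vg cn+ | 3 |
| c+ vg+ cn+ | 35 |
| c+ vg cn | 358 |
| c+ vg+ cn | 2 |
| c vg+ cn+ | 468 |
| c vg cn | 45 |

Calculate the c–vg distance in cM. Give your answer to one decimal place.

8.5 cM

The two most frequent reciprocal classes, c vg+ cn+ and c+ vg cn, are the parental types, so the F1 was c vg+ cn+ / c+ vg cn.
The two rarest classes, c vg cn+ and c+ vg+ cn, are the double crossovers. Comparing them with the parentals, only the vg allele has switched, so vg is the middle locus and the order is c – vg – cn.
Crossovers in the c–vg interval produce the single-crossover classes c+ vg+ cn+ and c vg cn (35 + 45 = 80) plus the double crossovers (5).
RF(c–vg) = (80 + 5) / 1000 = 85/1000 = 0.0850 → 8.5 cM.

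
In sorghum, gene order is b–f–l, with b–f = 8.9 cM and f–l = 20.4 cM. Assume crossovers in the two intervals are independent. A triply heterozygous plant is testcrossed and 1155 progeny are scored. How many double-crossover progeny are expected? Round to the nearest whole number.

Map distances give recombination frequencies of 0.089 and 0.204 for the two intervals.
With no interference, expected double-crossover frequency = 0.089 × 0.204 = 0.01816.
Expected number = 0.01816 × 1155 = 20.97 ≈ 21.

21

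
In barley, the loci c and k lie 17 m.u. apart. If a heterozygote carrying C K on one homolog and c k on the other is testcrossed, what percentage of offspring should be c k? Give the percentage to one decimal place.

A map distance of 17 m.u. corresponds to a recombination frequency of 0.170.
The F1 is C K / c k, so c k is a parental gamete class with expected frequency (1 − r)/2 = 0.830/2 = 0.4150.
That is 0.4150 = 41.5% of the progeny.

41.5%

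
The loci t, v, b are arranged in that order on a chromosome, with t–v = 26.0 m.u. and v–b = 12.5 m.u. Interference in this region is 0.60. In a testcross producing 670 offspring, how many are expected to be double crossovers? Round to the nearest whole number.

9

Map distances give recombination frequencies of 0.260 and 0.125 for the two intervals.
With interference 0.60 (so coincidence = 0.40), expected double-crossover frequency = 0.260 × 0.125 × 0.40 = 0.01300.
Expected number = 0.01300 × 670 = 8.71 ≈ 9.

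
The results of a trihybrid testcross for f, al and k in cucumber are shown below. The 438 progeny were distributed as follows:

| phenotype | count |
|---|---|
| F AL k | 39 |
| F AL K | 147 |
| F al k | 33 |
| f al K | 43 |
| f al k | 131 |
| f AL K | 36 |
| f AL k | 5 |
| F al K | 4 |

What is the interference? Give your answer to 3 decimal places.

The two most frequent reciprocal classes, F AL K and f al k, are the parental types, so the F1 was F AL K / f al k.
The two rarest classes, F al K and f AL k, are the double crossovers. Comparing them with the parentals, only the al allele has switched, so al is the middle locus and the order is k – al – f.
k–al: (82 + 9)/438 = 0.2078; al–f: (69 + 9)/438 = 0.1781.
Expected DCO frequency = 0.2078 × 0.1781 ≈ 0.03701; observed = 9/438 ≈ 0.02055.
Coefficient of coincidence = 0.02055/0.03701 ≈ 0.555; interference = 1 − 0.555 = 0.445.

0.445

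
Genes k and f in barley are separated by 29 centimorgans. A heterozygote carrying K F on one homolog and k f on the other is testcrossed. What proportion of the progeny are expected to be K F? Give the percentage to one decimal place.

35.5%

A map distance of 29 centimorgans corresponds to a recombination frequency of 0.290.
The F1 is K F / k f, so K F is a parental gamete class with expected frequency (1 − r)/2 = 0.710/2 = 0.3550.
That is 0.3550 = 35.5% of the progeny.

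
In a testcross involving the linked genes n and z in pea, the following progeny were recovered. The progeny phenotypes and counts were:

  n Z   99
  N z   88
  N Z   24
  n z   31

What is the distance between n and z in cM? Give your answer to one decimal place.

The two most frequent classes, N z (88) and n Z (99), are the parental types, so the F1 was N z / n Z.
The recombinant classes are N Z and n z: 24 + 31 = 55.
Recombination frequency = 55/242 = 0.2273 ≈ 22.7%, i.e. 22.7 cM.

22.7 cM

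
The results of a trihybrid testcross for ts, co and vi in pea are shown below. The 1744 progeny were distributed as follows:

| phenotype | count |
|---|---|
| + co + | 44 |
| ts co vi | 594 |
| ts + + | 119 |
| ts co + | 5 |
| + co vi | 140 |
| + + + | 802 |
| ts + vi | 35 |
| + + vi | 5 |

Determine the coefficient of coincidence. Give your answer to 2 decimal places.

0.73

The two most frequent reciprocal classes, + + + and ts co vi, are the parental types, so the F1 was + + + / ts co vi.
The two rarest classes, + + vi and ts co +, are the double crossovers. Comparing them with the parentals, only the vi allele has switched, so vi is the middle locus and the order is ts – vi – co.
ts–vi: (259 + 10)/1744 = 0.1542; vi–co: (79 + 10)/1744 = 0.0510.
Expected DCO frequency = 0.1542 × 0.0510 ≈ 0.00786; observed = 10/1744 ≈ 0.00573.
Coefficient of coincidence = 0.00573/0.00786 ≈ 0.73.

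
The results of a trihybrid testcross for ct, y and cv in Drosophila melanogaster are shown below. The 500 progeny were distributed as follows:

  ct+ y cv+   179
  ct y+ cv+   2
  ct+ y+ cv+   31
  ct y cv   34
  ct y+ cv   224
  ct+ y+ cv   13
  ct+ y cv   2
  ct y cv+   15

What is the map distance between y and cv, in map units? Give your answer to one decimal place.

The two most frequent reciprocal classes, ct y+ cv and ct+ y cv+, are the parental types, so the F1 was ct y+ cv / ct+ y cv+.
The two rarest classes, ct y+ cv+ and ct+ y cv, are the double crossovers. Comparing them with the parentals, only the cv allele has switched, so cv is the middle locus and the order is y – cv – ct.
Crossovers in the y–cv interval produce the single-crossover classes ct y cv and ct+ y+ cv+ (34 + 31 = 65) plus the double crossovers (4).
RF(y–cv) = (65 + 4) / 500 = 69/500 = 0.1380 → 13.8 map units.

13.8 map units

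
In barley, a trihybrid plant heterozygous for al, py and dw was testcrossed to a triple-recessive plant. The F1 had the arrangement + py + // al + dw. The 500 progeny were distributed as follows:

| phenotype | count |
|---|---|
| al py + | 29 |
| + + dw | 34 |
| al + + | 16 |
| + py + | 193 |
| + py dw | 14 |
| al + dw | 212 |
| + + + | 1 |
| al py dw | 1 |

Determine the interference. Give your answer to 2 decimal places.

0.52

The two rarest classes, + + + and al py dw, are the double crossovers. Comparing them with the parentals, only the py allele has switched, so py is the middle locus and the order is dw – py – al.
dw–py: (30 + 2)/500 = 0.0640; py–al: (63 + 2)/500 = 0.1300.
Expected DCO frequency = 0.0640 × 0.1300 ≈ 0.00832; observed = 2/500 ≈ 0.00400.
Coefficient of coincidence = 0.00400/0.00832 ≈ 0.48; interference = 1 − 0.48 = 0.52.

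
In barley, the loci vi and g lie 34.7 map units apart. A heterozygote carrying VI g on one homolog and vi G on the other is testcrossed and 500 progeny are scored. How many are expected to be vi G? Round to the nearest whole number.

A map distance of 34.7 map units corresponds to a recombination frequency of 0.347.
The F1 is VI g / vi G, so vi G is a parental gamete class with expected frequency (1 − r)/2 = 0.653/2 = 0.3265.
Expected number = 0.3265 × 500 = 163.25 ≈ 163.

163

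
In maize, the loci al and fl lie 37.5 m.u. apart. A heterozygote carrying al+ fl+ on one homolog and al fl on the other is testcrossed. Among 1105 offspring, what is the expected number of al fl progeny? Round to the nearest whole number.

345

A map distance of 37.5 m.u. corresponds to a recombination frequency of 0.375.
The F1 is al+ fl+ / al fl, so al fl is a parental gamete class with expected frequency (1 − r)/2 = 0.625/2 = 0.3125.
Expected number = 0.3125 × 1105 = 345.31 ≈ 345.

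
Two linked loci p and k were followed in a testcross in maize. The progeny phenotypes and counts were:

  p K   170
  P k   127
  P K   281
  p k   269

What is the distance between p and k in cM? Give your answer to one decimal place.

The two most frequent classes, P K (281) and p k (269), are the parental types, so the F1 was P K / p k.
The recombinant classes are P k and p K: 127 + 170 = 297.
Recombination frequency = 297/847 = 0.3506 ≈ 35.1%, i.e. 35.1 cM.

35.1 cM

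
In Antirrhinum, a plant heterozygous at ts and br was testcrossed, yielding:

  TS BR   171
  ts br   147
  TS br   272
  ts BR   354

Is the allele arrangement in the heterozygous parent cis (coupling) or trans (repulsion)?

trans

The two most frequent classes are TS br (272) and ts BR (354); these are the parental (non-recombinant) types.
So the F1 carried TS br on one chromosome and ts BR on the other — the recessive alleles are on opposite chromosomes (trans / repulsion).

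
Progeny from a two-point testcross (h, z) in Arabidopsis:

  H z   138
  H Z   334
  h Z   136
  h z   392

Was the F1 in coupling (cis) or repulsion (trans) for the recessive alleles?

cis

The two most frequent classes are H Z (334) and h z (392); these are the parental (non-recombinant) types.
So the F1 carried H Z on one chromosome and h z on the other — the recessive alleles are on the same chromosome (cis / coupling).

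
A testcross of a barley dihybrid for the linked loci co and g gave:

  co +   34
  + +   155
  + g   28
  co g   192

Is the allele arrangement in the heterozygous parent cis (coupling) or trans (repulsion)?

cis

The two most frequent classes are + + (155) and co g (192); these are the parental (non-recombinant) types.
So the F1 carried + + on one chromosome and co g on the other — the recessive alleles are on the same chromosome (cis / coupling).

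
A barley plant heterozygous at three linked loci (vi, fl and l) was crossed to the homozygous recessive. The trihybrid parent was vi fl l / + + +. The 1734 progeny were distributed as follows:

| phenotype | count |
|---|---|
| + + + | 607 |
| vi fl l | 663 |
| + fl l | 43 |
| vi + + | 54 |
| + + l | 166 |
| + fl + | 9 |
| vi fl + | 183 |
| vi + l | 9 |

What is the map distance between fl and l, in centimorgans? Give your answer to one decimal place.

The two rarest classes, vi + l and + fl +, are the double crossovers. Comparing them with the parentals, only the fl allele has switched, so fl is the middle locus and the order is vi – fl – l.
Crossovers in the fl–l interval produce the single-crossover classes vi fl + and + + l (183 + 166 = 349) plus the double crossovers (18).
RF(fl–l) = (349 + 18) / 1734 = 367/1734 = 0.2116 → 21.2 centimorgans.

21.2 centimorgans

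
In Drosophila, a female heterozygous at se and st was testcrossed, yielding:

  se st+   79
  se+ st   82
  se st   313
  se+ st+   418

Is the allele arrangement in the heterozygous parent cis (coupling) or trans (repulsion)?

cis

The two most frequent classes are se+ st+ (418) and se st (313); these are the parental (non-recombinant) types.
So the F1 carried se+ st+ on one chromosome and se st on the other — the recessive alleles are on the same chromosome (cis / coupling).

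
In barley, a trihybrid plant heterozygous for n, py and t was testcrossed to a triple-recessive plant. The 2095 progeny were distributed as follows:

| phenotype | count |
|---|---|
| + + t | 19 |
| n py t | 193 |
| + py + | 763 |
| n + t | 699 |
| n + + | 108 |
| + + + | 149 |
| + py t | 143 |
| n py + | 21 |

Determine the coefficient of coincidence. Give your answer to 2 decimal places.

The two most frequent reciprocal classes, + py + and n + t, are the parental types, so the F1 was + py + / n + t.
The two rarest classes, n py + and + + t, are the double crossovers. Comparing them with the parentals, only the n allele has switched, so n is the middle locus and the order is py – n – t.
py–n: (342 + 40)/2095 = 0.1823; n–t: (251 + 40)/2095 = 0.1389.
Expected DCO frequency = 0.1823 × 0.1389 ≈ 0.02532; observed = 40/2095 ≈ 0.01909.
Coefficient of coincidence = 0.01909/0.02532 ≈ 0.75.

0.75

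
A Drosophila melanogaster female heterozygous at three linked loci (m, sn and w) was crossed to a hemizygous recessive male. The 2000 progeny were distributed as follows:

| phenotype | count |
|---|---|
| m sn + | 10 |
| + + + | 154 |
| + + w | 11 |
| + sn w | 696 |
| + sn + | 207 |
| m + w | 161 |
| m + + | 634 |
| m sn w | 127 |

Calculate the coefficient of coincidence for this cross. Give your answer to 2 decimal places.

The two most frequent reciprocal classes, m + + and + sn w, are the parental types, so the F1 was m + + / + sn w.
The two rarest classes, m sn + and + + w, are the double crossovers. Comparing them with the parentals, only the sn allele has switched, so sn is the middle locus and the order is m – sn – w.
m–sn: (281 + 21)/2000 = 0.1510; sn–w: (368 + 21)/2000 = 0.1945.
Expected DCO frequency = 0.1510 × 0.1945 ≈ 0.02937; observed = 21/2000 ≈ 0.01050.
Coefficient of coincidence = 0.01050/0.02937 ≈ 0.36.

0.36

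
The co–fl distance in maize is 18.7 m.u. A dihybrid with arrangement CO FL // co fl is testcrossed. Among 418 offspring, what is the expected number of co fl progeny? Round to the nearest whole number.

170

A map distance of 18.7 m.u. corresponds to a recombination frequency of 0.187.
The F1 is CO FL / co fl, so co fl is a parental gamete class with expected frequency (1 − r)/2 = 0.813/2 = 0.4065.
Expected number = 0.4065 × 418 = 169.92 ≈ 170.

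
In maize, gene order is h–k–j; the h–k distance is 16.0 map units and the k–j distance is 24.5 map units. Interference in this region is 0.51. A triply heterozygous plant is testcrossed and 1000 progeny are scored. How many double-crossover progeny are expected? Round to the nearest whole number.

19

Map distances give recombination frequencies of 0.160 and 0.245 for the two intervals.
With interference 0.51 (so coincidence = 0.49), expected double-crossover frequency = 0.160 × 0.245 × 0.49 = 0.01921.
Expected number = 0.01921 × 1000 = 19.21 ≈ 19.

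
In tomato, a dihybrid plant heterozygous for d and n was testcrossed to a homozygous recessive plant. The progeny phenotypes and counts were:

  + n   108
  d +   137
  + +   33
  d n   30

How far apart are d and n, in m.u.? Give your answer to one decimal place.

The two most frequent classes, + n (108) and d + (137), are the parental types, so the F1 was + n / d +.
The recombinant classes are + + and d n: 33 + 30 = 63.
Recombination frequency = 63/308 = 0.2045 ≈ 20.5%, i.e. 20.5 m.u.

20.5 m.u.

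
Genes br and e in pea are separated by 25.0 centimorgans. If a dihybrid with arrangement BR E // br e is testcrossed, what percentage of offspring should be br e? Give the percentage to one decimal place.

37.5%

A map distance of 25.0 centimorgans corresponds to a recombination frequency of 0.250.
The F1 is BR E / br e, so br e is a parental gamete class with expected frequency (1 − r)/2 = 0.750/2 = 0.3750.
That is 0.3750 = 37.5% of the progeny.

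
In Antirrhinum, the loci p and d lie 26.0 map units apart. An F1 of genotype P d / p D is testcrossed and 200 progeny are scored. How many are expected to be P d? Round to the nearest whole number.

74

A map distance of 26.0 map units corresponds to a recombination frequency of 0.260.
The F1 is P d / p D, so P d is a parental gamete class with expected frequency (1 − r)/2 = 0.740/2 = 0.3700.
Expected number = 0.3700 × 200 = 74.00 ≈ 74.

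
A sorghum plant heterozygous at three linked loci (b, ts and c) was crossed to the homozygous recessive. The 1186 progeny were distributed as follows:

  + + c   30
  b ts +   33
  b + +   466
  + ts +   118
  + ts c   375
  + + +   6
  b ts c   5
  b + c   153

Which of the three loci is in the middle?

b

The two most frequent reciprocal classes, b + + and + ts c, are the parental types, so the F1 was b + + / + ts c.
The two rarest classes, + + + and b ts c, are the double crossovers. Comparing them with the parentals, only the b allele has switched, so b is the middle locus and the order is ts – b – c.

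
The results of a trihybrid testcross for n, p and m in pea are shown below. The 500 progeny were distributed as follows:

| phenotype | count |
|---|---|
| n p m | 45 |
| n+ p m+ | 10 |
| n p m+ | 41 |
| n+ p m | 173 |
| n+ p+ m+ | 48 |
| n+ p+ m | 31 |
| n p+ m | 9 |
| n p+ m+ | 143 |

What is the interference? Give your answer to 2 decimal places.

The two most frequent reciprocal classes, n+ p m and n p+ m+, are the parental types, so the F1 was n+ p m / n p+ m+.
The two rarest classes, n+ p m+ and n p+ m, are the double crossovers. Comparing them with the parentals, only the m allele has switched, so m is the middle locus and the order is p – m – n.
p–m: (72 + 19)/500 = 0.1820; m–n: (93 + 19)/500 = 0.2240.
Expected DCO frequency = 0.1820 × 0.2240 ≈ 0.04077; observed = 19/500 ≈ 0.03800.
Coefficient of coincidence = 0.03800/0.04077 ≈ 0.93; interference = 1 − 0.93 = 0.07.

0.07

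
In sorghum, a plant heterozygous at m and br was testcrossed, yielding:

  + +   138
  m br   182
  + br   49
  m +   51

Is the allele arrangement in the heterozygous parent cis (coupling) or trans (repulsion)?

The two most frequent classes are + + (138) and m br (182); these are the parental (non-recombinant) types.
So the F1 carried + + on one chromosome and m br on the other — the recessive alleles are on the same chromosome (cis / coupling).

cis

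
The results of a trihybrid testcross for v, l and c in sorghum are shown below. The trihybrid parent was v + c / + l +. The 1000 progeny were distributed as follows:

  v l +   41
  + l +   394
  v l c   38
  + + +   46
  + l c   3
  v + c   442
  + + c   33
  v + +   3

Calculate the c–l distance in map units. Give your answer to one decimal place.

The two rarest classes, v + + and + l c, are the double crossovers. Comparing them with the parentals, only the c allele has switched, so c is the middle locus and the order is l – c – v.
Crossovers in the l–c interval produce the single-crossover classes v l c and + + + (38 + 46 = 84) plus the double crossovers (6).
RF(l–c) = (84 + 6) / 1000 = 90/1000 = 0.0900 → 9.0 map units.

9.0 map units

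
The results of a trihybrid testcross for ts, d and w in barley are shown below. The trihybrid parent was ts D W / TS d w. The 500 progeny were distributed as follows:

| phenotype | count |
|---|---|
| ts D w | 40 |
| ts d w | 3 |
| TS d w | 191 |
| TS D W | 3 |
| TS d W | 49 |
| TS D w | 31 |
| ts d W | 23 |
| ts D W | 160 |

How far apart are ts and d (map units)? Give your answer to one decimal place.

The two rarest classes, TS D W and ts d w, are the double crossovers. Comparing them with the parentals, only the ts allele has switched, so ts is the middle locus and the order is w – ts – d.
Crossovers in the ts–d interval produce the single-crossover classes ts d W and TS D w (23 + 31 = 54) plus the double crossovers (6).
RF(ts–d) = (54 + 6) / 500 = 60/500 = 0.1200 → 12.0 map units.

12.0 map units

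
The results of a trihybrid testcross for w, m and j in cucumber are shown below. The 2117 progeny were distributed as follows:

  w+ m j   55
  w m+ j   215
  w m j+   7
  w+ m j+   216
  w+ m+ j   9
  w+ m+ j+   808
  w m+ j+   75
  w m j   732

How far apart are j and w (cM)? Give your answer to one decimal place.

6.9 cM

The two most frequent reciprocal classes, w m j and w+ m+ j+, are the parental types, so the F1 was w m j / w+ m+ j+.
The two rarest classes, w m j+ and w+ m+ j, are the double crossovers. Comparing them with the parentals, only the j allele has switched, so j is the middle locus and the order is m – j – w.
Crossovers in the j–w interval produce the single-crossover classes w+ m j and w m+ j+ (55 + 75 = 130) plus the double crossovers (16).
RF(j–w) = (130 + 16) / 2117 = 146/2117 = 0.0690 → 6.9 cM.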